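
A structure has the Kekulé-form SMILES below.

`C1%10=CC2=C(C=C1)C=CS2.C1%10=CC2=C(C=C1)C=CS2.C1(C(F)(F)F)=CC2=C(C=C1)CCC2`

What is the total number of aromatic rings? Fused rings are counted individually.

The SMILES encodes a six-membered carbon ring with three alternating C=C double bonds, fused to a five-membered ring containing one sulfur and two C=C double bonds; a six-membered carbon ring with three alternating C=C double bonds, fused to a five-membered ring containing one sulfur and two C=C double bonds; a six-membered carbon ring with three alternating C=C double bonds, fused to a saturated five-membered carbon ring.
The fused 6/5-membered bicyclic (with one sulfur) is a single π system with 9 sp² atoms and 10 π electrons from ring double bonds plus a heteroatom lone pair. 10 = 4(2)+2, so the system is aromatic and both rings count as aromatic (benzothiophene).
The fused 6/5-membered bicyclic (with one sulfur) is a single π system with 9 sp² atoms and 10 π electrons from ring double bonds plus a heteroatom lone pair. 10 = 4(2)+2, so the system is aromatic and both rings count as aromatic (benzothiophene).
The 6-membered ring is fully conjugated (every ring atom contributes a p orbital); 3 ring double bonds give 6 π electrons. Since 6 = 4n+2 (n=1), it is aromatic (benzene ring).
The 5-membered ring has three sp³ carbons, so it is not fully conjugated — not aromatic (cyclopentane ring).
5 of the 6 rings are aromatic. Total: 5.

5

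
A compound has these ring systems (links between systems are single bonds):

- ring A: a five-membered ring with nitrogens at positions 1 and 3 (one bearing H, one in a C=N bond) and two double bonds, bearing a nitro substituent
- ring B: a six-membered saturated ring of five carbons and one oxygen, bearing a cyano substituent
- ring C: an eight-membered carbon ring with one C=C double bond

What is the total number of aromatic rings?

Ring A is fully conjugated (every ring atom contributes a p orbital); 2 ring double bonds (4 π electrons) plus a heteroatom lone pair (2) give 6 π electrons. That satisfies 4n+2 with n=1, so ring A is aromatic (imidazole).
Ring B has only sp³ atoms, so it is not fully conjugated — not aromatic (tetrahydropyran).
Ring C has six sp³ carbons, so it is not fully conjugated — not aromatic (cyclooctene).
Aromatic: A. Total: 1.

1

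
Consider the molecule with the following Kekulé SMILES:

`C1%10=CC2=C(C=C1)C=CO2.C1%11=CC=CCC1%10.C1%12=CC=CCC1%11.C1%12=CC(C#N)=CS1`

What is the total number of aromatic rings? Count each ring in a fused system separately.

3

The SMILES encodes a six-membered carbon ring with three alternating C=C double bonds, fused to a five-membered ring containing one oxygen and two C=C double bonds; a six-membered carbon ring with two conjugated C=C double bonds and two sp³ carbons; a six-membered carbon ring with two conjugated C=C double bonds and two sp³ carbons; a five-membered ring of four carbons and one sulfur, with two C=C double bonds.
The fused 6/5-membered bicyclic (with one oxygen) is a single π system with 9 sp² atoms and 10 π electrons from ring double bonds plus a heteroatom lone pair. 10 = 4(2)+2, so the system is aromatic and both rings count as aromatic (benzofuran).
The 6-membered ring has two sp³ carbons, so it is not fully conjugated — not aromatic (1,3-cyclohexadiene).
The second 6-membered ring has two sp³ carbons, so it is not fully conjugated — not aromatic (1,3-cyclohexadiene).
The 5-membered ring with one sulfur is fully conjugated (every ring atom contributes a p orbital); 2 ring double bonds (4 π electrons) plus a heteroatom lone pair (2) give 6 π electrons. 6 = 4(1)+2, so it is aromatic (thiophene).
3 of the 5 rings are aromatic. Total: 3.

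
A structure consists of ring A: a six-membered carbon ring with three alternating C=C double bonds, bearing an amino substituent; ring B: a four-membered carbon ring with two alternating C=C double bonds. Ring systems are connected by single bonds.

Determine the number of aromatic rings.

1

Ring A has a continuous p-orbital overlap around the ring; 3 ring double bonds give 6 π electrons. Since 6 = 4n+2 (n=1), ring A is aromatic (benzene).
Ring B has only sp² ring atoms; a planar conformation would have a fully conjugated π system of 4 electrons. But 4 = 4(1), which is 4n not 4n+2, so ring B is not aromatic (cyclobutadiene) — cyclobutadiene is antiaromatic and distorts to a rectangle.
Aromatic: A. Total: 1.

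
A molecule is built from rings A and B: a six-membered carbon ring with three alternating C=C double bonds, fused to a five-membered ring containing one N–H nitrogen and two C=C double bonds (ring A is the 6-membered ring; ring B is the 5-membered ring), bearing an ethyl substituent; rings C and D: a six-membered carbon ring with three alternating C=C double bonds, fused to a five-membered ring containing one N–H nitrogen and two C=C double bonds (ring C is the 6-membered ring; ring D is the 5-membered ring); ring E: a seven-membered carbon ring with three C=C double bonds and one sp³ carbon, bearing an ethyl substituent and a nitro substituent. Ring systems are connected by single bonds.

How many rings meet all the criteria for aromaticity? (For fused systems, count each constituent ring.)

4

Rings A and B form a fused bicyclic system (with one N–H) with 9 sp² atoms and 10 π electrons from ring double bonds plus a heteroatom lone pair. 10 = 4(2)+2, so the system is aromatic and both rings count as aromatic (indole).
Rings C and D form a fused bicyclic system (with one N–H) with 9 sp² atoms and 10 π electrons from ring double bonds plus a heteroatom lone pair. 10 = 4(2)+2, so the system is aromatic and both rings count as aromatic (indole).
Ring E has one sp³ carbon, so it is not fully conjugated — not aromatic (cycloheptatriene).
Aromatic: A, B, C, D. Total: 4.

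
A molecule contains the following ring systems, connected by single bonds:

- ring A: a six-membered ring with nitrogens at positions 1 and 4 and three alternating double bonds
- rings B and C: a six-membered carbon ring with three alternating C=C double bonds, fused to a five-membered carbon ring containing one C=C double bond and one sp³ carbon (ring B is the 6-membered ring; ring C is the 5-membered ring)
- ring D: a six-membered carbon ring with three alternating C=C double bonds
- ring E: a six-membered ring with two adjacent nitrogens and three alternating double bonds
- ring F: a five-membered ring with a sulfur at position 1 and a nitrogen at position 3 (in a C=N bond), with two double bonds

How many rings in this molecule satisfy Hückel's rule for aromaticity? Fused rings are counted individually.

Ring A is planar and fully conjugated; 3 ring double bonds give 6 π electrons. 6 = 4(1)+2, so ring A is aromatic (pyrazine).
Ring B is planar and fully conjugated; 3 ring double bonds give 6 π electrons. That satisfies 4n+2 with n=1, so ring B is aromatic (benzene ring).
Ring C has one sp³ carbon, so it is not fully conjugated — not aromatic (cyclopentene ring).
Ring D has a continuous p-orbital overlap around the ring; 3 ring double bonds give 6 π electrons. That satisfies 4n+2 with n=1, so ring D is aromatic (benzene).
Ring E is planar and fully conjugated; 3 ring double bonds give 6 π electrons. That satisfies 4n+2 with n=1, so ring E is aromatic (pyridazine).
Ring F is planar and fully conjugated; 2 ring double bonds (4 π electrons) plus a heteroatom lone pair (2) give 6 π electrons. 6 = 4(1)+2, so ring F is aromatic (thiazole).
Aromatic: A, B, D, E, F. Total: 5.

5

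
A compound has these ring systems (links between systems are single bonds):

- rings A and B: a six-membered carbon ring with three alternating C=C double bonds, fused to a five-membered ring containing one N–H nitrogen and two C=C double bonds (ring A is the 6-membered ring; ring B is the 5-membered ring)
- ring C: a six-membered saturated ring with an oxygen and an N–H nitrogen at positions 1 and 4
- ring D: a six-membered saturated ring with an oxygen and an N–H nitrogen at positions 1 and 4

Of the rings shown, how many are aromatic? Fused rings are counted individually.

Rings A and B form a fused bicyclic system (with one N–H) with 9 sp² atoms and 10 π electrons from ring double bonds plus a heteroatom lone pair. 10 = 4(2)+2, so the system is aromatic and both rings count as aromatic (indole).
Ring C has only sp³ atoms, so it is not fully conjugated — not aromatic (morpholine).
Ring D has only sp³ atoms, so it is not fully conjugated — not aromatic (morpholine).
Aromatic: A, B. Total: 2.

2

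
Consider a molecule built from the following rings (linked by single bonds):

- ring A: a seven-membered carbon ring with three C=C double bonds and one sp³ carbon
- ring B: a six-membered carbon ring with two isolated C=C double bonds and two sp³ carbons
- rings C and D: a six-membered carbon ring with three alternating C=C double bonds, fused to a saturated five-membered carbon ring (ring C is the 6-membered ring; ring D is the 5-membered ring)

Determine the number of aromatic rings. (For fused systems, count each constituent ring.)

Ring A has one sp³ carbon, so it is not fully conjugated — not aromatic (cycloheptatriene).
Ring B has two sp³ carbons, so it is not fully conjugated — not aromatic (1,4-cyclohexadiene).
Ring C has a continuous p-orbital overlap around the ring; 3 ring double bonds give 6 π electrons. Since 6 = 4n+2 (n=1), ring C is aromatic (benzene ring).
Ring D has three sp³ carbons, so it is not fully conjugated — not aromatic (cyclopentane ring).
Aromatic: C. Total: 1.

1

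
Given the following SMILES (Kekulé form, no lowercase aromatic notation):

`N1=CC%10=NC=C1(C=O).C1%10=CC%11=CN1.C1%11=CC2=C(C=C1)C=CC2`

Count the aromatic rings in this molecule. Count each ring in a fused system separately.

The SMILES encodes a six-membered ring with nitrogens at positions 1 and 4 and three alternating double bonds; a five-membered ring of four carbons and one nitrogen bearing a hydrogen, with two C=C double bonds; a six-membered carbon ring with three alternating C=C double bonds, fused to a five-membered carbon ring containing one C=C double bond and one sp³ carbon.
The 6-membered ring with two nitrogens (1,4) is fully conjugated (every ring atom contributes a p orbital); 3 ring double bonds give 6 π electrons. That satisfies 4n+2 with n=1, so it is aromatic (pyrazine).
The 5-membered ring with one N–H has a continuous p-orbital overlap around the ring; 2 ring double bonds (4 π electrons) plus a heteroatom lone pair (2) give 6 π electrons. Since 6 = 4n+2 (n=1), it is aromatic (pyrrole).
The 6-membered ring is fully conjugated (every ring atom contributes a p orbital); 3 ring double bonds give 6 π electrons. Since 6 = 4n+2 (n=1), it is aromatic (benzene ring).
The 5-membered ring has one sp³ carbon, so it is not fully conjugated — not aromatic (cyclopentene ring).
3 of the 4 rings are aromatic. Total: 3.

3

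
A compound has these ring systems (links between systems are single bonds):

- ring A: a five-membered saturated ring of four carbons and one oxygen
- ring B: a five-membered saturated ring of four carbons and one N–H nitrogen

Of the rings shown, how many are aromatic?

0

Ring A has only sp³ atoms, so it is not fully conjugated — not aromatic (tetrahydrofuran).
Ring B has only sp³ atoms, so it is not fully conjugated — not aromatic (pyrrolidine).
No ring is aromatic. Total: 0.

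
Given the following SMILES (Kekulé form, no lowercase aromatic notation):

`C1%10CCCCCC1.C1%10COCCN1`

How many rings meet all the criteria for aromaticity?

The SMILES encodes a seven-membered saturated carbon ring; a six-membered saturated ring with an oxygen and an N–H nitrogen at positions 1 and 4.
The 7-membered ring has only sp³ atoms, so it is not fully conjugated — not aromatic (cycloheptane).
The 6-membered ring with one oxygen and one N–H (1,4) has only sp³ atoms, so it is not fully conjugated — not aromatic (morpholine).
None of the rings are aromatic. Total: 0.

0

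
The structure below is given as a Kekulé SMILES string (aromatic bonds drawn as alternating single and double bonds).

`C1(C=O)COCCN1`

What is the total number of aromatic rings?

The SMILES encodes a six-membered saturated ring with an oxygen and an N–H nitrogen at positions 1 and 4.
The 6-membered ring with one oxygen and one N–H (1,4) has only sp³ atoms, so it is not fully conjugated — not aromatic (morpholine).

0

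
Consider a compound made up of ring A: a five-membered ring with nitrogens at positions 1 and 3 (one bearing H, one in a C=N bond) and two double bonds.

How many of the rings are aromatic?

Ring A is fully conjugated (every ring atom contributes a p orbital); 2 ring double bonds (4 π electrons) plus a heteroatom lone pair (2) give 6 π electrons. Since 6 = 4n+2 (n=1), ring A is aromatic (imidazole).

1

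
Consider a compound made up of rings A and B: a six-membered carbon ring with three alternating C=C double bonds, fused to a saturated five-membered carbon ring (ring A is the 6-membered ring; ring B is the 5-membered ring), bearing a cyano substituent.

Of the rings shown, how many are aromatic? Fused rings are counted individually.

Ring A is fully conjugated (every ring atom contributes a p orbital); 3 ring double bonds give 6 π electrons. That satisfies 4n+2 with n=1, so ring A is aromatic (benzene ring).
Ring B has three sp³ carbons, so it is not fully conjugated — not aromatic (cyclopentane ring).
Aromatic: A. Total: 1.

1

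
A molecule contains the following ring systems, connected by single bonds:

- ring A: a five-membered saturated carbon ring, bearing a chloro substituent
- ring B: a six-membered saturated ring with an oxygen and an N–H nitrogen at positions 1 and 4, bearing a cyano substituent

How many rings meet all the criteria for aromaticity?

0

Ring A has only sp³ atoms, so it is not fully conjugated — not aromatic (cyclopentane).
Ring B has only sp³ atoms, so it is not fully conjugated — not aromatic (morpholine).
No ring is aromatic. Total: 0.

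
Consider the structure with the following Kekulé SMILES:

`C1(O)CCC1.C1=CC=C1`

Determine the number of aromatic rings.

0

The SMILES encodes a four-membered saturated carbon ring; a four-membered carbon ring with two alternating C=C double bonds.
The 4-membered ring has only sp³ atoms, so it is not fully conjugated — not aromatic (cyclobutane).
The second 4-membered ring has only sp² ring atoms; a planar conformation would have a fully conjugated π system of 4 electrons. But 4 = 4(1), which is 4n not 4n+2, so it is not aromatic (cyclobutadiene) — cyclobutadiene is antiaromatic and distorts to a rectangle.
None of the rings are aromatic. Total: 0.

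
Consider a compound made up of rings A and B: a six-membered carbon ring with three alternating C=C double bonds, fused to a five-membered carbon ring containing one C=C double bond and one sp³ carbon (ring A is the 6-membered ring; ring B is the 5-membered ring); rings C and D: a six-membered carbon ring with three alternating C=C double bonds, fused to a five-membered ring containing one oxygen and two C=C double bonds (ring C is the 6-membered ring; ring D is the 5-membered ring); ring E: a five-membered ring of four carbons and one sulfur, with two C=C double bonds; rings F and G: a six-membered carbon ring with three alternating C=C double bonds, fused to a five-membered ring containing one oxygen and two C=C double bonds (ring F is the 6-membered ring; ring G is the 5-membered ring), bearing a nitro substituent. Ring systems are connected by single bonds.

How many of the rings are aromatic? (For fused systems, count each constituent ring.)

6

Ring A is planar and fully conjugated; 3 ring double bonds give 6 π electrons. That satisfies 4n+2 with n=1, so ring A is aromatic (benzene ring).
Ring B has one sp³ carbon, so it is not fully conjugated — not aromatic (cyclopentene ring).
Rings C and D form a fused bicyclic system (with one oxygen) with 9 sp² atoms and 10 π electrons from ring double bonds plus a heteroatom lone pair. 10 = 4(2)+2, so the system is aromatic and both rings count as aromatic (benzofuran).
Ring E has a continuous p-orbital overlap around the ring; 2 ring double bonds (4 π electrons) plus a heteroatom lone pair (2) give 6 π electrons. Since 6 = 4n+2 (n=1), ring E is aromatic (thiophene).
Rings F and G form a fused bicyclic system (with one oxygen) with 9 sp² atoms and 10 π electrons from ring double bonds plus a heteroatom lone pair. 10 = 4(2)+2, so the system is aromatic and both rings count as aromatic (benzofuran).
Aromatic: A, C, D, E, F, G. Total: 6.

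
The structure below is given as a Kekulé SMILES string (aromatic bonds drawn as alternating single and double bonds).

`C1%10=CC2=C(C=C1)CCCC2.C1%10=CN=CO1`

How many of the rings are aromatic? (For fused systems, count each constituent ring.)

2

The SMILES encodes a six-membered carbon ring with three alternating C=C double bonds, fused to a saturated six-membered carbon ring; a five-membered ring with an oxygen at position 1 and a nitrogen at position 3 (in a C=N bond), with two double bonds.
The 6-membered ring is planar and fully conjugated; 3 ring double bonds give 6 π electrons. 6 = 4(1)+2, so it is aromatic (benzene ring).
The second 6-membered ring has four sp³ carbons, so it is not fully conjugated — not aromatic (cyclohexane ring).
The 5-membered ring with one oxygen and one =N– has a continuous p-orbital overlap around the ring; 2 ring double bonds (4 π electrons) plus a heteroatom lone pair (2) give 6 π electrons. That satisfies 4n+2 with n=1, so it is aromatic (oxazole).
2 of the 3 rings are aromatic. Total: 2.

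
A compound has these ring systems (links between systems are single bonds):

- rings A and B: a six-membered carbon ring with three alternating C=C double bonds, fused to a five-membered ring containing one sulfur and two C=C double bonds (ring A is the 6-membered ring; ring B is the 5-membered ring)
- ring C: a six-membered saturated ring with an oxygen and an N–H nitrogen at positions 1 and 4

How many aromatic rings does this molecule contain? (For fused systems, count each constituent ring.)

2

Rings A and B form a fused bicyclic system (with one sulfur) with 9 sp² atoms and 10 π electrons from ring double bonds plus a heteroatom lone pair. 10 = 4(2)+2, so the system is aromatic and both rings count as aromatic (benzothiophene).
Ring C has only sp³ atoms, so it is not fully conjugated — not aromatic (morpholine).
Aromatic: A, B. Total: 2.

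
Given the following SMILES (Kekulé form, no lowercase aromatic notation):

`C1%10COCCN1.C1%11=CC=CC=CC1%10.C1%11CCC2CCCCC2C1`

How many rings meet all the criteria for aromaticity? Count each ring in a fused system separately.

0

The SMILES encodes a six-membered saturated ring with an oxygen and an N–H nitrogen at positions 1 and 4; a seven-membered carbon ring with three C=C double bonds and one sp³ carbon; two fused six-membered saturated carbon rings.
The 6-membered ring with one oxygen and one N–H (1,4) has only sp³ atoms, so it is not fully conjugated — not aromatic (morpholine).
The 7-membered ring has one sp³ carbon, so it is not fully conjugated — not aromatic (cycloheptatriene).
The 6-membered ring has only sp³ atoms, so it is not fully conjugated — not aromatic (cyclohexane ring).
The second 6-membered ring has only sp³ atoms, so it is not fully conjugated — not aromatic (cyclohexane ring).
None of the rings are aromatic. Total: 0.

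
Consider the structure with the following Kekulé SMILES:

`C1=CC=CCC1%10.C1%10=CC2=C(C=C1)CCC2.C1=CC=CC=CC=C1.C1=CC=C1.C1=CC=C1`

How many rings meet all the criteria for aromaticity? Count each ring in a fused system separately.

The SMILES encodes a six-membered carbon ring with two conjugated C=C double bonds and two sp³ carbons; a six-membered carbon ring with three alternating C=C double bonds, fused to a saturated five-membered carbon ring; an eight-membered carbon ring with four alternating C=C double bonds; a four-membered carbon ring with two alternating C=C double bonds; a four-membered carbon ring with two alternating C=C double bonds.
The 6-membered ring has two sp³ carbons, so it is not fully conjugated — not aromatic (1,3-cyclohexadiene).
The second 6-membered ring is fully conjugated (every ring atom contributes a p orbital); 3 ring double bonds give 6 π electrons. 6 = 4(1)+2, so it is aromatic (benzene ring).
The 5-membered ring has three sp³ carbons, so it is not fully conjugated — not aromatic (cyclopentane ring).
The 8-membered ring has only sp² ring atoms; a planar conformation would have a fully conjugated π system of 8 electrons. But 8 = 4(2), which is 4n not 4n+2, so it is not aromatic (cyclooctatetraene) — cyclooctatetraene distorts into a non-planar tub to avoid antiaromaticity.
The 4-membered ring has only sp² ring atoms; a planar conformation would have a fully conjugated π system of 4 electrons. But 4 = 4(1), which is 4n not 4n+2, so it is not aromatic (cyclobutadiene) — cyclobutadiene is antiaromatic and distorts to a rectangle.
The second 4-membered ring has only sp² ring atoms; a planar conformation would have a fully conjugated π system of 4 electrons. But 4 = 4(1), which is 4n not 4n+2, so it is not aromatic (cyclobutadiene) — cyclobutadiene is antiaromatic and distorts to a rectangle.
1 of the 6 rings is aromatic. Total: 1.

1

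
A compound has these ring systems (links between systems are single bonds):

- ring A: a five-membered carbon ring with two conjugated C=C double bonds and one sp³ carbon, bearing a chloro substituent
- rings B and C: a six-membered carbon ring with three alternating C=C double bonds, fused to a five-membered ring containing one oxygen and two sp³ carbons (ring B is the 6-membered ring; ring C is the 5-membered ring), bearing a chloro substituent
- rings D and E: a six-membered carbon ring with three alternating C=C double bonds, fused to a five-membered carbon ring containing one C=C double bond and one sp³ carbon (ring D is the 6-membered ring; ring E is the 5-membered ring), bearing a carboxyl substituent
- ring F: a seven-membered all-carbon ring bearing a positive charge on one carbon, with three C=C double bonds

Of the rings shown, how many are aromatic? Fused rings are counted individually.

Ring A has one sp³ carbon, so it is not fully conjugated — not aromatic (cyclopentadiene).
Ring B is fully conjugated (every ring atom contributes a p orbital); 3 ring double bonds give 6 π electrons. Since 6 = 4n+2 (n=1), ring B is aromatic (benzene ring).
Ring C has two sp³ carbons, so it is not fully conjugated — not aromatic (oxolane ring).
Ring D is planar and fully conjugated; 3 ring double bonds give 6 π electrons. That satisfies 4n+2 with n=1, so ring D is aromatic (benzene ring).
Ring E has one sp³ carbon, so it is not fully conjugated — not aromatic (cyclopentene ring).
Ring F is planar and fully conjugated; 3 ring double bonds (6 π electrons) plus the carbocation's empty p orbital (0, but keeps the ring conjugated) give 6 π electrons. That satisfies 4n+2 with n=1, so ring F is aromatic (tropylium cation).
Aromatic: B, D, F. Total: 3.

3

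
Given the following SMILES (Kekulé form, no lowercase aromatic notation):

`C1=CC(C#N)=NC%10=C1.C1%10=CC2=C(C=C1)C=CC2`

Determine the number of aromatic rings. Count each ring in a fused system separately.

The SMILES encodes a six-membered ring of five carbons and one nitrogen with three alternating double bonds; a six-membered carbon ring with three alternating C=C double bonds, fused to a five-membered carbon ring containing one C=C double bond and one sp³ carbon.
The 6-membered ring with one nitrogen has a continuous p-orbital overlap around the ring; 3 ring double bonds give 6 π electrons. Since 6 = 4n+2 (n=1), it is aromatic (pyridine).
The 6-membered ring is fully conjugated (every ring atom contributes a p orbital); 3 ring double bonds give 6 π electrons. 6 = 4(1)+2, so it is aromatic (benzene ring).
The 5-membered ring has one sp³ carbon, so it is not fully conjugated — not aromatic (cyclopentene ring).
2 of the 3 rings are aromatic. Total: 2.

2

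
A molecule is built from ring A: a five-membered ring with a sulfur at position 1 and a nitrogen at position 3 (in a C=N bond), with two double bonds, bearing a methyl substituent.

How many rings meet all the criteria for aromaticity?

Ring A is planar and fully conjugated; 2 ring double bonds (4 π electrons) plus a heteroatom lone pair (2) give 6 π electrons. 6 = 4(1)+2, so ring A is aromatic (thiazole).

1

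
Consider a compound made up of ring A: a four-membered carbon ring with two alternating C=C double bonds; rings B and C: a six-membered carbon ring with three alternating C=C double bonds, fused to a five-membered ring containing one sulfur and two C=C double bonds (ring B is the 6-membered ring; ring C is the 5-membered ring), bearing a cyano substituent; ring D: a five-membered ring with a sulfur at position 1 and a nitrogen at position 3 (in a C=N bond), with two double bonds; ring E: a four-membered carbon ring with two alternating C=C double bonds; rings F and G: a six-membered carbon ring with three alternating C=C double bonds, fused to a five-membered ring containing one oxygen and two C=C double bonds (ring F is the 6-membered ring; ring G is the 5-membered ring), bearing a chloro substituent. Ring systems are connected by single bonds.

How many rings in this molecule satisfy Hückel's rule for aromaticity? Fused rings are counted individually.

5

Ring A has only sp² ring atoms; a planar conformation would have a fully conjugated π system of 4 electrons. But 4 = 4(1), which is 4n not 4n+2, so ring A is not aromatic (cyclobutadiene) — cyclobutadiene is antiaromatic and distorts to a rectangle.
Rings B and C form a fused bicyclic system (with one sulfur) with 9 sp² atoms and 10 π electrons from ring double bonds plus a heteroatom lone pair. 10 = 4(2)+2, so the system is aromatic and both rings count as aromatic (benzothiophene).
Ring D is planar and fully conjugated; 2 ring double bonds (4 π electrons) plus a heteroatom lone pair (2) give 6 π electrons. 6 = 4(1)+2, so ring D is aromatic (thiazole).
Ring E has only sp² ring atoms; a planar conformation would have a fully conjugated π system of 4 electrons. But 4 = 4(1), which is 4n not 4n+2, so ring E is not aromatic (cyclobutadiene) — cyclobutadiene is antiaromatic and distorts to a rectangle.
Rings F and G form a fused bicyclic system (with one oxygen) with 9 sp² atoms and 10 π electrons from ring double bonds plus a heteroatom lone pair. 10 = 4(2)+2, so the system is aromatic and both rings count as aromatic (benzofuran).
Aromatic: B, C, D, F, G. Total: 5.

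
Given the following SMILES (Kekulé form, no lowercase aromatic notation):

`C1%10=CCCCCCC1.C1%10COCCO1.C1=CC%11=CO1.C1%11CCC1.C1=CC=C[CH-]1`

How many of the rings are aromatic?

The SMILES encodes an eight-membered carbon ring with one C=C double bond; a six-membered saturated ring with oxygens at positions 1 and 4; a five-membered ring of four carbons and one oxygen, with two C=C double bonds; a four-membered saturated carbon ring; a five-membered all-carbon ring bearing a negative charge on one carbon, with two C=C double bonds.
The 8-membered ring has six sp³ carbons, so it is not fully conjugated — not aromatic (cyclooctene).
The 6-membered ring with two oxygens (1,4) has only sp³ atoms, so it is not fully conjugated — not aromatic (1,4-dioxane).
The 5-membered ring with one oxygen is planar and fully conjugated; 2 ring double bonds (4 π electrons) plus a heteroatom lone pair (2) give 6 π electrons. Since 6 = 4n+2 (n=1), it is aromatic (furan).
The 4-membered ring has only sp³ atoms, so it is not fully conjugated — not aromatic (cyclobutane).
The 5-membered ring is fully conjugated (every ring atom contributes a p orbital); 2 ring double bonds (4 π electrons) plus the carbanion lone pair (2) give 6 π electrons. Since 6 = 4n+2 (n=1), it is aromatic (cyclopentadienyl anion).
2 of the 5 rings are aromatic. Total: 2.

2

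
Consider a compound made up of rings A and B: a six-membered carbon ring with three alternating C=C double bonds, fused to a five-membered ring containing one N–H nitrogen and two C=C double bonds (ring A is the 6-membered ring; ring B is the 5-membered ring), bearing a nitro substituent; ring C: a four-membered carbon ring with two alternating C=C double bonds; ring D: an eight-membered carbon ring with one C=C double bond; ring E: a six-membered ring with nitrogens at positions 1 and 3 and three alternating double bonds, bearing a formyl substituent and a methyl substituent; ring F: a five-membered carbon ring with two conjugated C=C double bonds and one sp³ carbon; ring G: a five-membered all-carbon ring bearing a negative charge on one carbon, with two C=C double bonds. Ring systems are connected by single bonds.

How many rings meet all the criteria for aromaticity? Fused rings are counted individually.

4

Rings A and B form a fused bicyclic system (with one N–H) with 9 sp² atoms and 10 π electrons from ring double bonds plus a heteroatom lone pair. 10 = 4(2)+2, so the system is aromatic and both rings count as aromatic (indole).
Ring C has only sp² ring atoms; a planar conformation would have a fully conjugated π system of 4 electrons. But 4 = 4(1), which is 4n not 4n+2, so ring C is not aromatic (cyclobutadiene) — cyclobutadiene is antiaromatic and distorts to a rectangle.
Ring D has six sp³ carbons, so it is not fully conjugated — not aromatic (cyclooctene).
Ring E is fully conjugated (every ring atom contributes a p orbital); 3 ring double bonds give 6 π electrons. 6 = 4(1)+2, so ring E is aromatic (pyrimidine).
Ring F has one sp³ carbon, so it is not fully conjugated — not aromatic (cyclopentadiene).
Ring G is fully conjugated (every ring atom contributes a p orbital); 2 ring double bonds (4 π electrons) plus the carbanion lone pair (2) give 6 π electrons. 6 = 4(1)+2, so ring G is aromatic (cyclopentadienyl anion).
Aromatic: A, B, E, G. Total: 4.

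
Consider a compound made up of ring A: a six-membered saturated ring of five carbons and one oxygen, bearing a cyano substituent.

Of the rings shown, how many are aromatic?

0

Ring A has only sp³ atoms, so it is not fully conjugated — not aromatic (tetrahydropyran).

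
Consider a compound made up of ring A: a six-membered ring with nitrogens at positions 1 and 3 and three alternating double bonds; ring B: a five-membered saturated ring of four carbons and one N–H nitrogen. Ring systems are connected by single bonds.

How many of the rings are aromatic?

1

Ring A is planar and fully conjugated; 3 ring double bonds give 6 π electrons. 6 = 4(1)+2, so ring A is aromatic (pyrimidine).
Ring B has only sp³ atoms, so it is not fully conjugated — not aromatic (pyrrolidine).
Aromatic: A. Total: 1.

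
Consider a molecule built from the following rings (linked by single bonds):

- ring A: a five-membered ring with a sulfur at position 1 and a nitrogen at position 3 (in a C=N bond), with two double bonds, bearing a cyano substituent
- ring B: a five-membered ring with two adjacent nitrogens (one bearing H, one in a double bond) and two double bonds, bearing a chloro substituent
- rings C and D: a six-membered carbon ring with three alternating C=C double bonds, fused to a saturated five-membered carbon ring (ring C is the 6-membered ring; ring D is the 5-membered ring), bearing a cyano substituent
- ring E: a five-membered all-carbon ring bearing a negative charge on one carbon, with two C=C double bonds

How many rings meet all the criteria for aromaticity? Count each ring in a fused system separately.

Ring A is fully conjugated (every ring atom contributes a p orbital); 2 ring double bonds (4 π electrons) plus a heteroatom lone pair (2) give 6 π electrons. That satisfies 4n+2 with n=1, so ring A is aromatic (thiazole).
Ring B is fully conjugated (every ring atom contributes a p orbital); 2 ring double bonds (4 π electrons) plus a heteroatom lone pair (2) give 6 π electrons. That satisfies 4n+2 with n=1, so ring B is aromatic (pyrazole).
Ring C is fully conjugated (every ring atom contributes a p orbital); 3 ring double bonds give 6 π electrons. Since 6 = 4n+2 (n=1), ring C is aromatic (benzene ring).
Ring D has three sp³ carbons, so it is not fully conjugated — not aromatic (cyclopentane ring).
Ring E is fully conjugated (every ring atom contributes a p orbital); 2 ring double bonds (4 π electrons) plus the carbanion lone pair (2) give 6 π electrons. That satisfies 4n+2 with n=1, so ring E is aromatic (cyclopentadienyl anion).
Aromatic: A, B, C, E. Total: 4.

4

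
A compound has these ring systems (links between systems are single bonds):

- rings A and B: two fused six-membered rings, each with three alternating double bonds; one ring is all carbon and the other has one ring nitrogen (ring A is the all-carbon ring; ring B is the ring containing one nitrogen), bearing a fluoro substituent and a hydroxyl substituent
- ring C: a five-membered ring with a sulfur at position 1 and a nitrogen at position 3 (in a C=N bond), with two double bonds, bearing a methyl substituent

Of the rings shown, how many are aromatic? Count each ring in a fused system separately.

Rings A and B form a fused bicyclic system (with one nitrogen) with 10 sp² atoms and 10 π electrons from ring double bonds. 10 = 4(2)+2, so the system is aromatic and both rings count as aromatic (quinoline).
Ring C is planar and fully conjugated; 2 ring double bonds (4 π electrons) plus a heteroatom lone pair (2) give 6 π electrons. 6 = 4(1)+2, so ring C is aromatic (thiazole).
Aromatic: A, B, C. Total: 3.

3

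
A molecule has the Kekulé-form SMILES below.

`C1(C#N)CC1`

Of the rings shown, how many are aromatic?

The SMILES encodes a three-membered saturated carbon ring.
The 3-membered ring has only sp³ atoms, so it is not fully conjugated — not aromatic (cyclopropane).

0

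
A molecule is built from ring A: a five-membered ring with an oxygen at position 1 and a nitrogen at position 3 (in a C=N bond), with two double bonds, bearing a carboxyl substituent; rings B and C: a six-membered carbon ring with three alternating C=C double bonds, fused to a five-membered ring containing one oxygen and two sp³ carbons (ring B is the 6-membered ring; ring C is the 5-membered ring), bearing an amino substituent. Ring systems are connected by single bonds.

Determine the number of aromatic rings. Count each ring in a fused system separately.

Ring A is fully conjugated (every ring atom contributes a p orbital); 2 ring double bonds (4 π electrons) plus a heteroatom lone pair (2) give 6 π electrons. Since 6 = 4n+2 (n=1), ring A is aromatic (oxazole).
Ring B is fully conjugated (every ring atom contributes a p orbital); 3 ring double bonds give 6 π electrons. 6 = 4(1)+2, so ring B is aromatic (benzene ring).
Ring C has two sp³ carbons, so it is not fully conjugated — not aromatic (oxolane ring).
Aromatic: A, B. Total: 2.

2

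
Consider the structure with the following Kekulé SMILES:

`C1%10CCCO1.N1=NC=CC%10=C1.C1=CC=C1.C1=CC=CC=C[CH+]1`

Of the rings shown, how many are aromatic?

2

The SMILES encodes a five-membered saturated ring of four carbons and one oxygen; a six-membered ring with two adjacent nitrogens and three alternating double bonds; a four-membered carbon ring with two alternating C=C double bonds; a seven-membered all-carbon ring bearing a positive charge on one carbon, with three C=C double bonds.
The 5-membered ring with one oxygen has only sp³ atoms, so it is not fully conjugated — not aromatic (tetrahydrofuran).
The 6-membered ring with two nitrogens (1,2) has a continuous p-orbital overlap around the ring; 3 ring double bonds give 6 π electrons. Since 6 = 4n+2 (n=1), it is aromatic (pyridazine).
The 4-membered ring has only sp² ring atoms; a planar conformation would have a fully conjugated π system of 4 electrons. But 4 = 4(1), which is 4n not 4n+2, so it is not aromatic (cyclobutadiene) — cyclobutadiene is antiaromatic and distorts to a rectangle.
The 7-membered ring has a continuous p-orbital overlap around the ring; 3 ring double bonds (6 π electrons) plus the carbocation's empty p orbital (0, but keeps the ring conjugated) give 6 π electrons. 6 = 4(1)+2, so it is aromatic (tropylium cation).
2 of the 4 rings are aromatic. Total: 2.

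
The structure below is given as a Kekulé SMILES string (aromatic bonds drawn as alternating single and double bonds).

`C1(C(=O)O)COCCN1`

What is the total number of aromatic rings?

The SMILES encodes a six-membered saturated ring with an oxygen and an N–H nitrogen at positions 1 and 4.
The 6-membered ring with one oxygen and one N–H (1,4) has only sp³ atoms, so it is not fully conjugated — not aromatic (morpholine).

0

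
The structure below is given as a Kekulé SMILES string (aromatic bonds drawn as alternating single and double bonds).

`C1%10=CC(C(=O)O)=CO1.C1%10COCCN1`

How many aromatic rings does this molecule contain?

1

The SMILES encodes a five-membered ring of four carbons and one oxygen, with two C=C double bonds; a six-membered saturated ring with an oxygen and an N–H nitrogen at positions 1 and 4.
The 5-membered ring with one oxygen has a continuous p-orbital overlap around the ring; 2 ring double bonds (4 π electrons) plus a heteroatom lone pair (2) give 6 π electrons. Since 6 = 4n+2 (n=1), it is aromatic (furan).
The 6-membered ring with one oxygen and one N–H (1,4) has only sp³ atoms, so it is not fully conjugated — not aromatic (morpholine).
1 of the 2 rings is aromatic. Total: 1.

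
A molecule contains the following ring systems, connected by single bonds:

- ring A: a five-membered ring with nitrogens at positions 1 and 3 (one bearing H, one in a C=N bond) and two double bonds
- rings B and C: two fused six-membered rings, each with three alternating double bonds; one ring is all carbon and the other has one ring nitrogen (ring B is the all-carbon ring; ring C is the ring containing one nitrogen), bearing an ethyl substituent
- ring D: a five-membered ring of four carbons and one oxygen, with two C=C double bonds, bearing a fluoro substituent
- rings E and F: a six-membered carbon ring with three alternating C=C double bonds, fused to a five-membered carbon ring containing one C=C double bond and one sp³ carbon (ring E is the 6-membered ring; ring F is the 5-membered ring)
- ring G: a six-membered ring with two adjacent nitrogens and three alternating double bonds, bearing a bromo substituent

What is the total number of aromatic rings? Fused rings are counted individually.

6

Ring A is fully conjugated (every ring atom contributes a p orbital); 2 ring double bonds (4 π electrons) plus a heteroatom lone pair (2) give 6 π electrons. 6 = 4(1)+2, so ring A is aromatic (imidazole).
Rings B and C form a fused bicyclic system (with one nitrogen) with 10 sp² atoms and 10 π electrons from ring double bonds. 10 = 4(2)+2, so the system is aromatic and both rings count as aromatic (quinoline).
Ring D is planar and fully conjugated; 2 ring double bonds (4 π electrons) plus a heteroatom lone pair (2) give 6 π electrons. 6 = 4(1)+2, so ring D is aromatic (furan).
Ring E has a continuous p-orbital overlap around the ring; 3 ring double bonds give 6 π electrons. 6 = 4(1)+2, so ring E is aromatic (benzene ring).
Ring F has one sp³ carbon, so it is not fully conjugated — not aromatic (cyclopentene ring).
Ring G is planar and fully conjugated; 3 ring double bonds give 6 π electrons. That satisfies 4n+2 with n=1, so ring G is aromatic (pyridazine).
Aromatic: A, B, C, D, E, G. Total: 6.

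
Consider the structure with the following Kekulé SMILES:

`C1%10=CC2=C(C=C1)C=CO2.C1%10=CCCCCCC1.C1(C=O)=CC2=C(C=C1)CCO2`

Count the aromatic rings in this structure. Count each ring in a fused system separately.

The SMILES encodes a six-membered carbon ring with three alternating C=C double bonds, fused to a five-membered ring containing one oxygen and two C=C double bonds; an eight-membered carbon ring with one C=C double bond; a six-membered carbon ring with three alternating C=C double bonds, fused to a five-membered ring containing one oxygen and two sp³ carbons.
The fused 6/5-membered bicyclic (with one oxygen) is a single π system with 9 sp² atoms and 10 π electrons from ring double bonds plus a heteroatom lone pair. 10 = 4(2)+2, so the system is aromatic and both rings count as aromatic (benzofuran).
The 8-membered ring has six sp³ carbons, so it is not fully conjugated — not aromatic (cyclooctene).
The 6-membered ring has a continuous p-orbital overlap around the ring; 3 ring double bonds give 6 π electrons. 6 = 4(1)+2, so it is aromatic (benzene ring).
The 5-membered ring with one oxygen has two sp³ carbons, so it is not fully conjugated — not aromatic (oxolane ring).
3 of the 5 rings are aromatic. Total: 3.

3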